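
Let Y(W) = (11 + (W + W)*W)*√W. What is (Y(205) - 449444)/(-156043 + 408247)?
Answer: -112361/63051 + 84061*√205/252204 ≈ 2.9901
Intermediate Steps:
Y(W) = √W*(11 + 2*W²) (Y(W) = (11 + (2*W)*W)*√W = (11 + 2*W²)*√W = √W*(11 + 2*W²))
(Y(205) - 449444)/(-156043 + 408247) = (√205*(11 + 2*205²) - 449444)/(-156043 + 408247) = (√205*(11 + 2*42025) - 449444)/252204 = (√205*(11 + 84050) - 449444)*(1/252204) = (√205*84061 - 449444)*(1/252204) = (84061*√205 - 449444)*(1/252204) = (-449444 + 84061*√205)*(1/252204) = -112361/63051 + 84061*√205/252204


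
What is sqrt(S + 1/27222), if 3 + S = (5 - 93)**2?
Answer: sqrt(5736369642666)/27222 ≈ 87.983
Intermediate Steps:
S = 7741 (S = -3 + (5 - 93)**2 = -3 + (-88)**2 = -3 + 7744 = 7741)
sqrt(S + 1/27222) = sqrt(7741 + 1/27222) = sqrt(210725503/27222) = sqrt(5736369642666)/27222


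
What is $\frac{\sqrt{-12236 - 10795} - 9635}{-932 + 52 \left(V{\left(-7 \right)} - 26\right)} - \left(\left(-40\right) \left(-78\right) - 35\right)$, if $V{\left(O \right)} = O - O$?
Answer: $- \frac{7036505}{2284} - \frac{3 i \sqrt{2559}}{2284} \approx -3080.8 - 0.066445 i$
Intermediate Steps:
$V{\left(O \right)} = 0$
$\frac{\sqrt{-12236 - 10795} - 9635}{-932 + 52 \left(V{\left(-7 \right)} - 26\right)} - \left(\left(-40\right) \left(-78\right) - 35\right) = \frac{\sqrt{-12236 - 10795} - 9635}{-932 + 52 \left(0 - 26\right)} - \left(\left(-40\right) \left(-78\right) - 35\right) = \frac{\sqrt{-23031} - 9635}{-932 + 52 \left(-26\right)} - \left(3120 - 35\right) = \frac{3 i \sqrt{2559} - 9635}{-932 - 1352} - 3085 = \frac{-9635 + 3 i \sqrt{2559}}{-2284} - 3085 = \left(-9635 + 3 i \sqrt{2559}\right) \left(- \frac{1}{2284}\right) - 3085 = \left(\frac{9635}{2284} - \frac{3 i \sqrt{2559}}{2284}\right) - 3085 = - \frac{7036505}{2284} - \frac{3 i \sqrt{2559}}{2284}$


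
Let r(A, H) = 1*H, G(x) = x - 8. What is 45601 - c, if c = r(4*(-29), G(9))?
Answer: 45600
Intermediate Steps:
G(x) = -8 + x
r(A, H) = H
c = 1 (c = -8 + 9 = 1)
45601 - c = 45601 - 1*1 = 45601 - 1 = 45600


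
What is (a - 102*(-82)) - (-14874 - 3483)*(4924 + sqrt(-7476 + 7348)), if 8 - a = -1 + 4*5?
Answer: 90398221 + 146856*I*sqrt(2) ≈ 9.0398e+7 + 2.0769e+5*I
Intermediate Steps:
a = -11 (a = 8 - (-1 + 4*5) = 8 - (-1 + 20) = 8 - 1*19 = 8 - 19 = -11)
(a - 102*(-82)) - (-14874 - 3483)*(4924 + sqrt(-7476 + 7348)) = (-11 - 102*(-82)) - (-14874 - 3483)*(4924 + sqrt(-7476 + 7348)) = (-11 + 8364) - (-18357)*(4924 + sqrt(-128)) = 8353 - (-18357)*(4924 + 8*I*sqrt(2)) = 8353 - (-90389868 - 146856*I*sqrt(2)) = 8353 + (90389868 + 146856*I*sqrt(2)) = 90398221 + 146856*I*sqrt(2)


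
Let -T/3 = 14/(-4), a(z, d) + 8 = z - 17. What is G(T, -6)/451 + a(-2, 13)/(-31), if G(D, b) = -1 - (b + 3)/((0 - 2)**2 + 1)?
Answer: 60823/69905 ≈ 0.87008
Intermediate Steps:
a(z, d) = -25 + z (a(z, d) = -8 + (z - 17) = -8 + (-17 + z) = -25 + z)
T = 21/2 (T = -42/(-4) = -42*(-1)/4 = -3*(-7/2) = 21/2 ≈ 10.500)
G(D, b) = -8/5 - b/5 (G(D, b) = -1 - (3 + b)/((-2)**2 + 1) = -1 - (3 + b)/(4 + 1) = -1 - (3 + b)/5 = -1 - (3/5 + b/5) = -1 + (-3/5 - b/5) = -8/5 - b/5)
G(T, -6)/451 + a(-2, 13)/(-31) = (-8/5 - 1/5*(-6))/451 + (-25 - 2)/(-31) = (-8/5 + 6/5)*(1/451) - 27*(-1/31) = -2/5*1/451 + 27/31 = -2/2255 + 27/31 = 60823/69905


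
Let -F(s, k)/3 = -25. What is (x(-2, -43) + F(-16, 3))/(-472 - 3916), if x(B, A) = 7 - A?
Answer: -125/4388 ≈ -0.028487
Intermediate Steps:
F(s, k) = 75 (F(s, k) = -3*(-25) = 75)
(x(-2, -43) + F(-16, 3))/(-472 - 3916) = ((7 - 1*(-43)) + 75)/(-472 - 3916) = ((7 + 43) + 75)/(-4388) = (50 + 75)*(-1/4388) = 125*(-1/4388) = -125/4388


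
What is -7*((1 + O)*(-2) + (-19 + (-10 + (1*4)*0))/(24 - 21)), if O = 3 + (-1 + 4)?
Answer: 497/3 ≈ 165.67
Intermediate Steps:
O = 6 (O = 3 + 3 = 6)
-7*((1 + O)*(-2) + (-19 + (-10 + (1*4)*0))/(24 - 21)) = -7*((1 + 6)*(-2) + (-19 + (-10 + (1*4)*0))/(24 - 21)) = -7*(7*(-2) + (-19 + (-10 + 4*0))/3) = -7*(-14 + (-19 + (-10 + 0))*(1/3)) = -7*(-14 + (-19 - 10)*(1/3)) = -7*(-14 - 29*1/3) = -7*(-14 - 29/3) = -7*(-71/3) = 497/3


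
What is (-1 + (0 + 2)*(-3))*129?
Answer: -903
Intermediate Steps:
(-1 + (0 + 2)*(-3))*129 = (-1 + 2*(-3))*129 = (-1 - 6)*129 = -7*129 = -903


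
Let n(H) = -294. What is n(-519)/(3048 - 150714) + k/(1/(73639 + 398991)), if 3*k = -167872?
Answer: -1952669801432813/73833 ≈ -2.6447e+10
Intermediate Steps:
k = -167872/3 (k = (⅓)*(-167872) = -167872/3 ≈ -55957.)
n(-519)/(3048 - 150714) + k/(1/(73639 + 398991)) = -294/(3048 - 150714) - 167872/(3*(1/(73639 + 398991))) = -294/(-147666) - 167872/(3*(1/472630)) = -294*(-1/147666) - 167872/(3*1/472630) = 49/24611 - 167872/3*472630 = 49/24611 - 79341343360/3 = -1952669801432813/73833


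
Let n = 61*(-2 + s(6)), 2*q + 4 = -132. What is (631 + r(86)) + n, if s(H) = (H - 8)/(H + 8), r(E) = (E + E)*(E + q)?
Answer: 25174/7 ≈ 3596.3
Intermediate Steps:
q = -68 (q = -2 + (1/2)*(-132) = -2 - 66 = -68)
r(E) = 2*E*(-68 + E) (r(E) = (E + E)*(E - 68) = (2*E)*(-68 + E) = 2*E*(-68 + E))
s(H) = (-8 + H)/(8 + H)
n = -915/7 (n = 61*(-2 + (-8 + 6)/(8 + 6)) = 61*(-2 - 2/14) = 61*(-2 + (1/14)*(-2)) = 61*(-2 - 1/7) = 61*(-15/7) = -915/7 ≈ -130.71)
(631 + r(86)) + n = (631 + 2*86*(-68 + 86)) - 915/7 = (631 + 2*86*18) - 915/7 = (631 + 3096) - 915/7 = 3727 - 915/7 = 25174/7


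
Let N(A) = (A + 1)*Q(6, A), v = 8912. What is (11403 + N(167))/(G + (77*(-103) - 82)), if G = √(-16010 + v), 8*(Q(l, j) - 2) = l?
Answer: -31691415/21405089 - 51415*I*√42/21405089 ≈ -1.4806 - 0.015567*I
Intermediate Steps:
Q(l, j) = 2 + l/8
N(A) = 11/4 + 11*A/4 (N(A) = (A + 1)*(2 + (⅛)*6) = (1 + A)*(2 + ¾) = (1 + A)*(11/4) = 11/4 + 11*A/4)
G = 13*I*√42 (G = √(-16010 + 8912) = √(-7098) = 13*I*√42 ≈ 84.25*I)
(11403 + N(167))/(G + (77*(-103) - 82)) = (11403 + (11/4 + (11/4)*167))/(13*I*√42 + (77*(-103) - 82)) = (11403 + (11/4 + 1837/4))/(13*I*√42 + (-7931 - 82)) = (11403 + 462)/(13*I*√42 - 8013) = 11865/(-8013 + 13*I*√42)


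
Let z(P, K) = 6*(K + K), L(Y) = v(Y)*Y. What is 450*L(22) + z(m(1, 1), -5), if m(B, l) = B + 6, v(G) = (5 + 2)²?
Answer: 485040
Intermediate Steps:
v(G) = 49 (v(G) = 7² = 49)
L(Y) = 49*Y
m(B, l) = 6 + B
z(P, K) = 12*K (z(P, K) = 6*(2*K) = 12*K)
450*L(22) + z(m(1, 1), -5) = 450*(49*22) + 12*(-5) = 450*1078 - 60 = 485100 - 60 = 485040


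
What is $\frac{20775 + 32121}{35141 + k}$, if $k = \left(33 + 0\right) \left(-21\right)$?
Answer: $\frac{3306}{2153} \approx 1.5355$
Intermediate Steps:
$k = -693$ ($k = 33 \left(-21\right) = -693$)
$\frac{20775 + 32121}{35141 + k} = \frac{20775 + 32121}{35141 - 693} = \frac{52896}{34448} = 52896 \cdot \frac{1}{34448} = \frac{3306}{2153}$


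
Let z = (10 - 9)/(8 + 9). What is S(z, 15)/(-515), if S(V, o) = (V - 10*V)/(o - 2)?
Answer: 9/113815 ≈ 7.9076e-5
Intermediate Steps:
z = 1/17 ≈ 0.058824
S(V, o) = -9*V/(-2 + o) (S(V, o) = (-9*V)/(-2 + o) = -9*V/(-2 + o))
S(z, 15)/(-515) = -9*1/17/(-2 + 15)/(-515) = -9*1/17/13*(-1/515) = -9*1/17*1/13*(-1/515) = -9/221*(-1/515) = 9/113815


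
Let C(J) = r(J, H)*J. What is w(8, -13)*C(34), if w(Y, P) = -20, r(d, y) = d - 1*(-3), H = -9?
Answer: -25160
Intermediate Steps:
r(d, y) = 3 + d (r(d, y) = d + 3 = 3 + d)
C(J) = J*(3 + J) (C(J) = (3 + J)*J = J*(3 + J))
w(8, -13)*C(34) = -680*(3 + 34) = -680*37 = -20*1258 = -25160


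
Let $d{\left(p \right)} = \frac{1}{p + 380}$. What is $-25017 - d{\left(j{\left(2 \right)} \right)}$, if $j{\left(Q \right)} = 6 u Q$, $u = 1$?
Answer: $- \frac{9806665}{392} \approx -25017.0$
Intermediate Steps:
$j{\left(Q \right)} = 6 Q$ ($j{\left(Q \right)} = 6 \cdot 1 Q = 6 Q$)
$d{\left(p \right)} = \frac{1}{380 + p}$
$-25017 - d{\left(j{\left(2 \right)} \right)} = -25017 - \frac{1}{380 + 6 \cdot 2} = -25017 - \frac{1}{380 + 12} = -25017 - \frac{1}{392} = - \frac{9806665}{392}$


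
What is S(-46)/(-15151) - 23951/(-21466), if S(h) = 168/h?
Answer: 8348079967/7480321418 ≈ 1.1160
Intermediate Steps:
S(-46)/(-15151) - 23951/(-21466) = (168/(-46))/(-15151) - 23951/(-21466) = (168*(-1/46))*(-1/15151) - 23951*(-1/21466) = -84/23*(-1/15151) + 23951/21466 = 84/348473 + 23951/21466 = 8348079967/7480321418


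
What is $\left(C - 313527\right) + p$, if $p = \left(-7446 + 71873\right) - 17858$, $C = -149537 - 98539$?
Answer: $-515034$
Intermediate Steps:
$C = -248076$ ($C = -149537 - 98539 = -248076$)
$p = 46569$ ($p = 64427 - 17858 = 46569$)
$\left(C - 313527\right) + p = \left(-248076 - 313527\right) + 46569 = -561603 + 46569 = -515034$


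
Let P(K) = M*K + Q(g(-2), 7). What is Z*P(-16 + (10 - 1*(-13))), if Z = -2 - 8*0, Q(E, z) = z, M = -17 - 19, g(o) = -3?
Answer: 490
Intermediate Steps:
M = -36
P(K) = 7 - 36*K (P(K) = -36*K + 7 = 7 - 36*K)
Z = -2 (Z = -2 + 0 = -2)
Z*P(-16 + (10 - 1*(-13))) = -2*(7 - 36*(-16 + (10 - 1*(-13)))) = -2*(7 - 36*(-16 + (10 + 13))) = -2*(7 - 36*(-16 + 23)) = -2*(7 - 36*7) = -2*(7 - 252) = -2*(-245) = 490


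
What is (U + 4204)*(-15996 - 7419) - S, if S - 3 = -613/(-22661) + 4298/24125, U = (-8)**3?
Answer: -47260929995667978/546696625 ≈ -8.6448e+7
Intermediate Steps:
U = -512
S = 1752275478/546696625 (S = 3 + (-613/(-22661) + 4298/24125) = 3 + (-613*(-1/22661) + 4298*(1/24125)) = 3 + (613/22661 + 4298/24125) = 3 + 112185603/546696625 = 1752275478/546696625 ≈ 3.2052)
(U + 4204)*(-15996 - 7419) - S = (-512 + 4204)*(-15996 - 7419) - 1*1752275478/546696625 = 3692*(-23415) - 1752275478/546696625 = -86448180 - 1752275478/546696625 = -47260929995667978/546696625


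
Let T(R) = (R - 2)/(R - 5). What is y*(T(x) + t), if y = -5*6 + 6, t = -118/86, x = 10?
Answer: -1176/215 ≈ -5.4698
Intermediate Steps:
t = -59/43 (t = -118*1/86 = -59/43 ≈ -1.3721)
T(R) = (-2 + R)/(-5 + R)
y = -24 (y = -30 + 6 = -24)
y*(T(x) + t) = -24*((-2 + 10)/(-5 + 10) - 59/43) = -24*(8/5 - 59/43) = -24*49/215 = -1176/215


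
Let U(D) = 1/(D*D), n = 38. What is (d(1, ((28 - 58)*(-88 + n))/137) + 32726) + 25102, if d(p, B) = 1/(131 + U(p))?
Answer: 7633297/132 ≈ 57828.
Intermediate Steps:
U(D) = D⁻²
d(p, B) = 1/(131 + p⁻²)
(d(1, ((28 - 58)*(-88 + n))/137) + 32726) + 25102 = (1²/(1 + 131*1²) + 32726) + 25102 = (1/(1 + 131*1) + 32726) + 25102 = (1/(1 + 131) + 32726) + 25102 = (1/132 + 32726) + 25102 = 4319833/132 + 25102 = 7633297/132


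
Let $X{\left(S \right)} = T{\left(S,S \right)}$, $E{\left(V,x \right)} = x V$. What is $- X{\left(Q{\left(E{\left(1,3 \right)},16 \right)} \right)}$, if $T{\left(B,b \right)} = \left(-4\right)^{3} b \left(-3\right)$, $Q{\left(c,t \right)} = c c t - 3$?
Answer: $-27072$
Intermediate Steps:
$E{\left(V,x \right)} = V x$
$Q{\left(c,t \right)} = -3 + t c^{2}$ ($Q{\left(c,t \right)} = c^{2} t - 3 = t c^{2} - 3 = -3 + t c^{2}$)
$T{\left(B,b \right)} = 192 b$ ($T{\left(B,b \right)} = - 64 b \left(-3\right) = 192 b$)
$X{\left(S \right)} = 192 S$
$- X{\left(Q{\left(E{\left(1,3 \right)},16 \right)} \right)} = - 192 \left(-3 + 16 \left(1 \cdot 3\right)^{2}\right) = - 192 \left(-3 + 16 \cdot 3^{2}\right) = - 192 \left(-3 + 16 \cdot 9\right) = - 192 \left(-3 + 144\right) = - 192 \cdot 141 = \left(-1\right) 27072 = -27072$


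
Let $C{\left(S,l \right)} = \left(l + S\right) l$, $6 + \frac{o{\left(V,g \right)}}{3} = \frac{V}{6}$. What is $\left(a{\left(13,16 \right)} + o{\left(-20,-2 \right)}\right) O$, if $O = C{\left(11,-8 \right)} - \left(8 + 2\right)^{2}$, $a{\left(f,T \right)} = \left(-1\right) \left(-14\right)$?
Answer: $1736$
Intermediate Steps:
$o{\left(V,g \right)} = -18 + \frac{V}{2}$ ($o{\left(V,g \right)} = -18 + 3 \frac{V}{6} = -18 + \frac{V}{2}$)
$a{\left(f,T \right)} = 14$
$C{\left(S,l \right)} = l \left(S + l\right)$ ($C{\left(S,l \right)} = \left(S + l\right) l = l \left(S + l\right)$)
$O = -124$ ($O = - 8 \left(11 - 8\right) - \left(8 + 2\right)^{2} = \left(-8\right) 3 - 10^{2} = -24 - 100 = -124$)
$\left(a{\left(13,16 \right)} + o{\left(-20,-2 \right)}\right) O = \left(14 + \left(-18 + \frac{1}{2} \left(-20\right)\right)\right) \left(-124\right) = \left(14 - 28\right) \left(-124\right) = \left(-14\right) \left(-124\right) = 1736$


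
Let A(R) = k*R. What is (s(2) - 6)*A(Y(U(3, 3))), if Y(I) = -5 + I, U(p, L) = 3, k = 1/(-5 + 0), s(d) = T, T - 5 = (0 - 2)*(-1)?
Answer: ⅖ ≈ 0.40000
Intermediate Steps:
T = 7 (T = 5 + (0 - 2)*(-1) = 5 - 2*(-1) = 5 + 2 = 7)
s(d) = 7
k = -⅕ (k = 1/(-5) = -⅕ ≈ -0.20000)
A(R) = -R/5
(s(2) - 6)*A(Y(U(3, 3))) = (7 - 6)*(-(-5 + 3)/5) = 1*(-⅕*(-2)) = 1*(⅖) = ⅖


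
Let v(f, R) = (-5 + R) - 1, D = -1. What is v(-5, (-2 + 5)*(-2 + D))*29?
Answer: -435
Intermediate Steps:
v(f, R) = -6 + R
v(-5, (-2 + 5)*(-2 + D))*29 = (-6 + (-2 + 5)*(-2 - 1))*29 = (-6 + 3*(-3))*29 = (-6 - 9)*29 = -15*29 = -435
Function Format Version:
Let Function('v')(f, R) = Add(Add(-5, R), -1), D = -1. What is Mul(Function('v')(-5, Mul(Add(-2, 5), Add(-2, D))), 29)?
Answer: -435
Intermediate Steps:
Function('v')(f, R) = Add(-6, R)
Mul(Function('v')(-5, Mul(Add(-2, 5), Add(-2, D))), 29) = Mul(Add(-6, Mul(Add(-2, 5), Add(-2, -1))), 29) = Mul(Add(-6, Mul(3, -3)), 29) = Mul(Add(-6, -9), 29) = Mul(-15, 29) = -435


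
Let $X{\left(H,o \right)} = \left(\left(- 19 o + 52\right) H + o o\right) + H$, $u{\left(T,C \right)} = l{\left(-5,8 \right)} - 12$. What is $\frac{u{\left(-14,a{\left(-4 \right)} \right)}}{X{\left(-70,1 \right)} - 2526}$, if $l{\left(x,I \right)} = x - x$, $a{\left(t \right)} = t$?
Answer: $\frac{4}{1635} \approx 0.0024465$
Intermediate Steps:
$l{\left(x,I \right)} = 0$
$u{\left(T,C \right)} = -12$ ($u{\left(T,C \right)} = 0 - 12 = -12$)
$X{\left(H,o \right)} = H + o^{2} + H \left(52 - 19 o\right)$ ($X{\left(H,o \right)} = \left(\left(52 - 19 o\right) H + o^{2}\right) + H = \left(H \left(52 - 19 o\right) + o^{2}\right) + H = \left(o^{2} + H \left(52 - 19 o\right)\right) + H = H + o^{2} + H \left(52 - 19 o\right)$)
$\frac{u{\left(-14,a{\left(-4 \right)} \right)}}{X{\left(-70,1 \right)} - 2526} = - \frac{12}{\left(1^{2} + 53 \left(-70\right) - \left(-1330\right) 1\right) - 2526} = - \frac{12}{\left(1 - 3710 + 1330\right) - 2526} = - \frac{12}{-2379 - 2526} = - \frac{12}{-4905} = \left(-12\right) \left(- \frac{1}{4905}\right) = \frac{4}{1635}$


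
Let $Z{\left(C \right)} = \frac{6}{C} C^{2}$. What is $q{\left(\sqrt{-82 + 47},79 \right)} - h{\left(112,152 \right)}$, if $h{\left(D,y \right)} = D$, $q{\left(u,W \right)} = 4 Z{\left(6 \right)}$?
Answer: $32$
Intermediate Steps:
$Z{\left(C \right)} = 6 C$
$q{\left(u,W \right)} = 144$ ($q{\left(u,W \right)} = 4 \cdot 6 \cdot 6 = 4 \cdot 36 = 144$)
$q{\left(\sqrt{-82 + 47},79 \right)} - h{\left(112,152 \right)} = 144 - 112 = 32$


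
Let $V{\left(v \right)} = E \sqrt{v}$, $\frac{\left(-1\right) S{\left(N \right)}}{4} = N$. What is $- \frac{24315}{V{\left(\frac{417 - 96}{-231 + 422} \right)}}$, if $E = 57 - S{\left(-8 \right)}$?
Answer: $- \frac{1621 \sqrt{61311}}{535} \approx -750.24$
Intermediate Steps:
$S{\left(N \right)} = - 4 N$
$E = 25$ ($E = 57 - \left(-4\right) \left(-8\right) = 57 - 32 = 25$)
$V{\left(v \right)} = 25 \sqrt{v}$
$- \frac{24315}{V{\left(\frac{417 - 96}{-231 + 422} \right)}} = - \frac{24315}{25 \sqrt{\frac{417 - 96}{-231 + 422}}} = - \frac{24315}{25 \sqrt{\frac{321}{191}}} = - \frac{24315}{25 \frac{\sqrt{61311}}{191}} = - \frac{24315}{\frac{25}{191} \sqrt{61311}} = - 24315 \frac{\sqrt{61311}}{8025} = - \frac{1621 \sqrt{61311}}{535}$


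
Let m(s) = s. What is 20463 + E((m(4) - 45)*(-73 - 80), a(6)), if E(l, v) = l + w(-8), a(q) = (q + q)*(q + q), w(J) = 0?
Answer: 26736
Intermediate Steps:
a(q) = 4*q² (a(q) = (2*q)*(2*q) = 4*q²)
E(l, v) = l (E(l, v) = l + 0 = l)
20463 + E((m(4) - 45)*(-73 - 80), a(6)) = 20463 + (4 - 45)*(-73 - 80) = 20463 - 41*(-153) = 20463 + 6273 = 26736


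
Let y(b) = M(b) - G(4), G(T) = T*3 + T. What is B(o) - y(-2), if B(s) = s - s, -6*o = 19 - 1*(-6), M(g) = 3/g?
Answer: 35/2 ≈ 17.500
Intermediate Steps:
o = -25/6 (o = -(19 - 1*(-6))/6 = -(19 + 6)/6 = -⅙*25 = -25/6 ≈ -4.1667)
B(s) = 0
G(T) = 4*T (G(T) = 3*T + T = 4*T)
y(b) = -16 + 3/b (y(b) = 3/b - 4*4 = 3/b - 1*16 = 3/b - 16 = -16 + 3/b)
B(o) - y(-2) = 0 - (-16 + 3/(-2)) = 0 - (-16 + 3*(-½)) = 0 - (-16 - 3/2) = 0 - 1*(-35/2) = 0 + 35/2 = 35/2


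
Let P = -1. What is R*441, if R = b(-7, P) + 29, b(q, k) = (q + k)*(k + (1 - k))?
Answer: 9261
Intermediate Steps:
b(q, k) = k + q (b(q, k) = (k + q)*1 = k + q)
R = 21 (R = (-1 - 7) + 29 = -8 + 29 = 21)
R*441 = 21*441 = 9261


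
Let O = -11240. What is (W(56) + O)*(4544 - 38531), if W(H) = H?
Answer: 380110608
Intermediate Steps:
(W(56) + O)*(4544 - 38531) = (56 - 11240)*(4544 - 38531) = -11184*(-33987) = 380110608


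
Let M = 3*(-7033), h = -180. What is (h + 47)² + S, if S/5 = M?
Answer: -87806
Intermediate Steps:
M = -21099
S = -105495 (S = 5*(-21099) = -105495)
(h + 47)² + S = (-180 + 47)² - 105495 = (-133)² - 105495 = 17689 - 105495 = -87806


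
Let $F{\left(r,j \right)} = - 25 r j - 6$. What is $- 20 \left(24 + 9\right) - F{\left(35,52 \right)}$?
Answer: $44846$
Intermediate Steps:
$F{\left(r,j \right)} = -6 - 25 j r$ ($F{\left(r,j \right)} = - 25 j r - 6 = -6 - 25 j r$)
$- 20 \left(24 + 9\right) - F{\left(35,52 \right)} = - 20 \left(24 + 9\right) - \left(-6 - 1300 \cdot 35\right) = \left(-20\right) 33 - \left(-6 - 45500\right) = -660 - -45506 = -660 + 45506 = 44846$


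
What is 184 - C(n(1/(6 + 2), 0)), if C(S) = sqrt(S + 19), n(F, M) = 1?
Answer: 184 - 2*sqrt(5) ≈ 179.53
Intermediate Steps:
C(S) = sqrt(19 + S)
184 - C(n(1/(6 + 2), 0)) = 184 - sqrt(19 + 1) = 184 - sqrt(20) = 184 - 2*sqrt(5)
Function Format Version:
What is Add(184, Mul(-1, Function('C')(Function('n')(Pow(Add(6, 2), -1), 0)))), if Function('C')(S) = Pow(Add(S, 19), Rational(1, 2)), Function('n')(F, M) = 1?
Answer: Add(184, Mul(-2, Pow(5, Rational(1, 2)))) ≈ 179.53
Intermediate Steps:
Function('C')(S) = Pow(Add(19, S), Rational(1, 2))
Add(184, Mul(-1, Function('C')(Function('n')(Pow(Add(6, 2), -1), 0)))) = Add(184, Mul(-1, Pow(Add(19, 1), Rational(1, 2)))) = Add(184, Mul(-1, Pow(20, Rational(1, 2)))) = Add(184, Mul(-1, Mul(2, Pow(5, Rational(1, 2))))) = Add(184, Mul(-2, Pow(5, Rational(1, 2))))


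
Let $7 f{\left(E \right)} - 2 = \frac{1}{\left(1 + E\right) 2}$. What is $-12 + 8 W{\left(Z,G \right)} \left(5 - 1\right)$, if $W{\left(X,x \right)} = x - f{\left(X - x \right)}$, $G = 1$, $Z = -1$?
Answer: $\frac{92}{7} \approx 13.143$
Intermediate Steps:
$f{\left(E \right)} = \frac{2}{7} + \frac{1}{7 \left(2 + 2 E\right)}$ ($f{\left(E \right)} = \frac{2}{7} + \frac{1}{7 \left(1 + E\right) 2} = \frac{2}{7} + \frac{1}{7 \left(2 + 2 E\right)}$)
$W{\left(X,x \right)} = x - \frac{5 - 4 x + 4 X}{14 \left(1 + X - x\right)}$ ($W{\left(X,x \right)} = x - \frac{5 + 4 \left(X - x\right)}{14 \left(1 + \left(X - x\right)\right)} = x - \frac{5 + \left(- 4 x + 4 X\right)}{14 \left(1 + X - x\right)} = x - \frac{5 - 4 x + 4 X}{14 \left(1 + X - x\right)}$)
$-12 + 8 W{\left(Z,G \right)} \left(5 - 1\right) = -12 + 8 \left(1 - \frac{5 - 4 + 4 \left(-1\right)}{14 \left(1 - 1 - 1\right)}\right) \left(5 - 1\right) = -12 + 8 \left(1 - \frac{5 - 4 - 4}{14 \left(1 - 1 - 1\right)}\right) 4 = -12 + 8 \left(1 - \frac{1}{14} \frac{1}{-1} \left(-3\right)\right) 4 = -12 + 8 \left(1 - \left(- \frac{1}{14}\right) \left(-3\right)\right) 4 = -12 + 8 \left(1 - \frac{3}{14}\right) 4 = -12 + 8 \cdot \frac{11}{14} \cdot 4 = -12 + 8 \cdot \frac{22}{7} = -12 + \frac{176}{7} = \frac{92}{7}$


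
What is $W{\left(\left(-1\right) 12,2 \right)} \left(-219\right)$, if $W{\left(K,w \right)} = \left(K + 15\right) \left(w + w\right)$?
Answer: $-2628$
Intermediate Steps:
$W{\left(K,w \right)} = 2 w \left(15 + K\right)$ ($W{\left(K,w \right)} = \left(15 + K\right) 2 w = 2 w \left(15 + K\right)$)
$W{\left(\left(-1\right) 12,2 \right)} \left(-219\right) = 2 \cdot 2 \left(15 - 12\right) \left(-219\right) = 2 \cdot 2 \cdot 3 \left(-219\right) = 12 \left(-219\right) = -2628$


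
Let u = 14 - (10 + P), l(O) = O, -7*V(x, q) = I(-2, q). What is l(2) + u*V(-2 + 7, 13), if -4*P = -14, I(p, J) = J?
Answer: 15/14 ≈ 1.0714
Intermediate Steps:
P = 7/2 (P = -1/4*(-14) = 7/2 ≈ 3.5000)
V(x, q) = -q/7
u = 1/2 (u = 14 - (10 + 7/2) = 14 - 1*27/2 = 14 - 27/2 = 1/2 ≈ 0.50000)
l(2) + u*V(-2 + 7, 13) = 2 + (-1/7*13)/2 = 2 + (1/2)*(-13/7) = 2 - 13/14 = 15/14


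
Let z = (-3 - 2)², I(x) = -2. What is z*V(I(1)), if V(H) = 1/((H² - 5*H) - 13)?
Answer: 25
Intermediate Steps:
z = 25 (z = (-5)² = 25)
V(H) = 1/(-13 + H² - 5*H)
z*V(I(1)) = 25/(-13 + (-2)² - 5*(-2)) = 25/(-13 + 4 + 10) = 25/1 = 25*1 = 25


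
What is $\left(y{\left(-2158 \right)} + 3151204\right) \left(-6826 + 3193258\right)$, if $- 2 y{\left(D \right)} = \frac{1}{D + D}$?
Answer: $\frac{10834343948392416}{1079} \approx 1.0041 \cdot 10^{13}$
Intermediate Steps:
$y{\left(D \right)} = - \frac{1}{4 D}$ ($y{\left(D \right)} = - \frac{1}{2 \left(D + D\right)} = - \frac{1}{2 \cdot 2 D} = - \frac{\frac{1}{2} \frac{1}{D}}{2} = - \frac{1}{4 D}$)
$\left(y{\left(-2158 \right)} + 3151204\right) \left(-6826 + 3193258\right) = \left(- \frac{1}{4 \left(-2158\right)} + 3151204\right) \left(-6826 + 3193258\right) = \left(\left(- \frac{1}{4}\right) \left(- \frac{1}{2158}\right) + 3151204\right) 3186432 = \left(\frac{1}{8632} + 3151204\right) 3186432 = \frac{27201192929}{8632} \cdot 3186432 = \frac{10834343948392416}{1079}$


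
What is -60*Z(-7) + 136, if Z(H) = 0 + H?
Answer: 556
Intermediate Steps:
Z(H) = H
-60*Z(-7) + 136 = -60*(-7) + 136 = 420 + 136 = 556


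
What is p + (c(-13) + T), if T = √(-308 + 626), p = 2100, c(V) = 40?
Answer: 2140 + √318 ≈ 2157.8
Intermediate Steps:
T = √318 ≈ 17.833
p + (c(-13) + T) = 2100 + (40 + √318) = 2140 + √318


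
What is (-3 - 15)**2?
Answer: 324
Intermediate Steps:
(-3 - 15)**2 = (-18)**2 = 324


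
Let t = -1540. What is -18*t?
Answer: 27720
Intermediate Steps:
-18*t = -18*(-1540) = 27720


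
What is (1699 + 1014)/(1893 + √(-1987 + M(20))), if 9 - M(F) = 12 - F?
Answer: 5135709/3585419 - 2713*I*√1970/3585419 ≈ 1.4324 - 0.033585*I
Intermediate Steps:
M(F) = -3 + F (M(F) = 9 - (12 - F) = 9 + (-12 + F) = -3 + F)
(1699 + 1014)/(1893 + √(-1987 + M(20))) = (1699 + 1014)/(1893 + √(-1987 + (-3 + 20))) = 2713/(1893 + √(-1987 + 17)) = 2713/(1893 + √(-1970)) = 2713/(1893 + I*√1970)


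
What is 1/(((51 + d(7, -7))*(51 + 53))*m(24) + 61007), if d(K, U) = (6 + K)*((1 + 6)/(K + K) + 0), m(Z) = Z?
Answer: 1/204527 ≈ 4.8893e-6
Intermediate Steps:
d(K, U) = 7*(6 + K)/(2*K) (d(K, U) = (6 + K)*(7/((2*K)) + 0) = (6 + K)*(7*(1/(2*K)) + 0) = (6 + K)*(7/(2*K) + 0) = (6 + K)*(7/(2*K)) = 7*(6 + K)/(2*K))
1/(((51 + d(7, -7))*(51 + 53))*m(24) + 61007) = 1/(((51 + (7/2 + 21/7))*(51 + 53))*24 + 61007) = 1/(((51 + (7/2 + 21*(⅐)))*104)*24 + 61007) = 1/(((51 + (7/2 + 3))*104)*24 + 61007) = 1/(((51 + 13/2)*104)*24 + 61007) = 1/(((115/2)*104)*24 + 61007) = 1/(5980*24 + 61007) = 1/(143520 + 61007) = 1/204527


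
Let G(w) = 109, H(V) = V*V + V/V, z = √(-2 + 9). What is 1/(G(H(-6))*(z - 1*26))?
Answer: -26/72921 - √7/72921 ≈ -0.00039283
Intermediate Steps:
z = √7 ≈ 2.6458
H(V) = 1 + V² (H(V) = V² + 1 = 1 + V²)
1/(G(H(-6))*(z - 1*26)) = 1/(109*(√7 - 1*26)) = 1/(109*(√7 - 26)) = 1/(109*(-26 + √7)) = 1/(-2834 + 109*√7)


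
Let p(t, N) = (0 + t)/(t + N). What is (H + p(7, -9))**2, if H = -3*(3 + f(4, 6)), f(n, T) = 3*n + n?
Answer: 14641/4 ≈ 3660.3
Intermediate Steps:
f(n, T) = 4*n
p(t, N) = t/(N + t)
H = -57 (H = -3*(3 + 4*4) = -3*(3 + 16) = -3*19 = -57)
(H + p(7, -9))**2 = (-57 + 7/(-9 + 7))**2 = (-57 + 7/(-2))**2 = (-57 + 7*(-1/2))**2 = (-57 - 7/2)**2 = (-121/2)**2 = 14641/4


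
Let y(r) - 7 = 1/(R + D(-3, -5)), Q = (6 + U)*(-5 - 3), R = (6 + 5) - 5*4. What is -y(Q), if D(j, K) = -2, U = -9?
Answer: -76/11 ≈ -6.9091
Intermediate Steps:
R = -9 (R = 11 - 20 = -9)
Q = 24 (Q = (6 - 9)*(-5 - 3) = -3*(-8) = 24)
y(r) = 76/11 (y(r) = 7 + 1/(-9 - 2) = 7 + 1/(-11) = 7 - 1/11 = 76/11)
-y(Q) = -1*76/11 = -76/11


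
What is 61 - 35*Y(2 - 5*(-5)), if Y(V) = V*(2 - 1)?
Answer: -884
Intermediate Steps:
Y(V) = V (Y(V) = V*1 = V)
61 - 35*Y(2 - 5*(-5)) = 61 - 35*(2 - 5*(-5)) = 61 - 35*(2 + 25) = 61 - 35*27 = 61 - 945 = -884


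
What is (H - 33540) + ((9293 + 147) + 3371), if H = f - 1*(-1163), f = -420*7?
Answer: -22506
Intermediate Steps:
f = -2940
H = -1777 (H = -2940 - 1*(-1163) = -2940 + 1163 = -1777)
(H - 33540) + ((9293 + 147) + 3371) = (-1777 - 33540) + ((9293 + 147) + 3371) = -35317 + (9440 + 3371) = -35317 + 12811 = -22506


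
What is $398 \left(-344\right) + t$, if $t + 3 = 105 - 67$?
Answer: $-136877$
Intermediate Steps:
$t = 35$ ($t = -3 + \left(105 - 67\right) = -3 + 38 = 35$)
$398 \left(-344\right) + t = 398 \left(-344\right) + 35 = -136912 + 35 = -136877$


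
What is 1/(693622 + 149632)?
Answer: 1/843254 ≈ 1.1859e-6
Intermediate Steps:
1/(693622 + 149632) = 1/843254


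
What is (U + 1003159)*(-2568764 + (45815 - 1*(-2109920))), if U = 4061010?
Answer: -2091648657901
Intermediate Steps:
(U + 1003159)*(-2568764 + (45815 - 1*(-2109920))) = (4061010 + 1003159)*(-2568764 + (45815 - 1*(-2109920))) = 5064169*(-2568764 + (45815 + 2109920)) = 5064169*(-2568764 + 2155735) = 5064169*(-413029) = -2091648657901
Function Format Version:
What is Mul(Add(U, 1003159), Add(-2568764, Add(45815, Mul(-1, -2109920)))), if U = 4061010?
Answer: -2091648657901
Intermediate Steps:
Mul(Add(U, 1003159), Add(-2568764, Add(45815, Mul(-1, -2109920)))) = Mul(Add(4061010, 1003159), Add(-2568764, Add(45815, Mul(-1, -2109920)))) = Mul(5064169, Add(-2568764, Add(45815, 2109920))) = Mul(5064169, Add(-2568764, 2155735)) = Mul(5064169, -413029) = -2091648657901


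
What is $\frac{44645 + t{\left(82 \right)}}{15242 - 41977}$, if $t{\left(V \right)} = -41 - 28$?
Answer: $- \frac{44576}{26735} \approx -1.6673$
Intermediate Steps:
$t{\left(V \right)} = -69$
$\frac{44645 + t{\left(82 \right)}}{15242 - 41977} = \frac{44645 - 69}{15242 - 41977} = \frac{44576}{-26735} = 44576 \left(- \frac{1}{26735}\right) = - \frac{44576}{26735}$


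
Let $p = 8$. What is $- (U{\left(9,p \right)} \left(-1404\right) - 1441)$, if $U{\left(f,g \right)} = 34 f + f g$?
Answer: $532153$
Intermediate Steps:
$- (U{\left(9,p \right)} \left(-1404\right) - 1441) = - (9 \left(34 + 8\right) \left(-1404\right) - 1441) = - (9 \cdot 42 \left(-1404\right) - 1441) = - (378 \left(-1404\right) - 1441) = - (-530712 - 1441) = \left(-1\right) \left(-532153\right) = 532153$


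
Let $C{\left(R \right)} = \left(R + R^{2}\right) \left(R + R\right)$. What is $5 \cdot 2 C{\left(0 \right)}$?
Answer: $0$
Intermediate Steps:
$C{\left(R \right)} = 2 R \left(R + R^{2}\right)$ ($C{\left(R \right)} = \left(R + R^{2}\right) 2 R = 2 R \left(R + R^{2}\right)$)
$5 \cdot 2 C{\left(0 \right)} = 5 \cdot 2 \cdot 2 \cdot 0^{2} \left(1 + 0\right) = 10 \cdot 2 \cdot 0 \cdot 1 = 10 \cdot 0 = 0$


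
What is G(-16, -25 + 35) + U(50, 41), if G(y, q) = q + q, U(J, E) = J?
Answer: 70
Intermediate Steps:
G(y, q) = 2*q
G(-16, -25 + 35) + U(50, 41) = 2*(-25 + 35) + 50 = 2*10 + 50 = 20 + 50 = 70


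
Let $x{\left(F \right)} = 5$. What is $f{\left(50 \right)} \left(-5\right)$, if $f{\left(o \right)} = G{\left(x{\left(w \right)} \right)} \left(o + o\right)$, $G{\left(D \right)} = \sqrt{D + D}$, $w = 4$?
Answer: $- 500 \sqrt{10} \approx -1581.1$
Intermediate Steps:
$G{\left(D \right)} = \sqrt{2} \sqrt{D}$ ($G{\left(D \right)} = \sqrt{2 D} = \sqrt{2} \sqrt{D}$)
$f{\left(o \right)} = 2 o \sqrt{10}$ ($f{\left(o \right)} = \sqrt{2} \sqrt{5} \left(o + o\right) = \sqrt{10} \cdot 2 o = 2 o \sqrt{10}$)
$f{\left(50 \right)} \left(-5\right) = 2 \cdot 50 \sqrt{10} \left(-5\right) = 100 \sqrt{10} \left(-5\right) = - 500 \sqrt{10}$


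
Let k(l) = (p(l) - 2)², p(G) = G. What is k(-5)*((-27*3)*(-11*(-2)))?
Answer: -87318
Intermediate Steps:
k(l) = (-2 + l)² (k(l) = (l - 2)² = (-2 + l)²)
k(-5)*((-27*3)*(-11*(-2))) = (-2 - 5)²*((-27*3)*(-11*(-2))) = (-7)²*(-81*22) = 49*(-1782) = -87318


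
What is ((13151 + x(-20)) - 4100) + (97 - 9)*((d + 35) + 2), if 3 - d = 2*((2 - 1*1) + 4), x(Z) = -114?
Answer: 11577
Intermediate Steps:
d = -7 (d = 3 - 2*((2 - 1*1) + 4) = 3 - 2*((2 - 1) + 4) = 3 - 2*(1 + 4) = 3 - 2*5 = 3 - 1*10 = 3 - 10 = -7)
((13151 + x(-20)) - 4100) + (97 - 9)*((d + 35) + 2) = ((13151 - 114) - 4100) + (97 - 9)*((-7 + 35) + 2) = (13037 - 4100) + 88*(28 + 2) = 8937 + 88*30 = 8937 + 2640 = 11577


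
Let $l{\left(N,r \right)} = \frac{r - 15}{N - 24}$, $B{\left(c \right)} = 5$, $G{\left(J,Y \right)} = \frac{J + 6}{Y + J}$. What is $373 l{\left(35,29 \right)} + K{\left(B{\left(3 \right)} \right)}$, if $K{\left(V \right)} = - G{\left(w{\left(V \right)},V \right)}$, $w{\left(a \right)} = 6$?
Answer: $\frac{5210}{11} \approx 473.64$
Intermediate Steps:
$G{\left(J,Y \right)} = \frac{6 + J}{J + Y}$
$K{\left(V \right)} = - \frac{12}{6 + V}$ ($K{\left(V \right)} = - \frac{6 + 6}{6 + V} = - \frac{12}{6 + V}$)
$l{\left(N,r \right)} = \frac{-15 + r}{-24 + N}$
$373 l{\left(35,29 \right)} + K{\left(B{\left(3 \right)} \right)} = 373 \frac{-15 + 29}{-24 + 35} - \frac{12}{6 + 5} = 373 \cdot \frac{1}{11} \cdot 14 - \frac{12}{11} = 373 \cdot \frac{14}{11} - \frac{12}{11} = \frac{5222}{11} - \frac{12}{11} = \frac{5210}{11}$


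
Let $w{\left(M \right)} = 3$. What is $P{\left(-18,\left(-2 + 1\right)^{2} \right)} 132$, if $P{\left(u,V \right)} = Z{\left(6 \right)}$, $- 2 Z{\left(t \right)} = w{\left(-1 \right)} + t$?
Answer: $-594$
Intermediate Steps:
$Z{\left(t \right)} = - \frac{3}{2} - \frac{t}{2}$ ($Z{\left(t \right)} = - \frac{3 + t}{2} = - \frac{3}{2} - \frac{t}{2}$)
$P{\left(u,V \right)} = - \frac{9}{2}$ ($P{\left(u,V \right)} = - \frac{3}{2} - 3 = - \frac{9}{2}$)
$P{\left(-18,\left(-2 + 1\right)^{2} \right)} 132 = \left(- \frac{9}{2}\right) 132 = -594$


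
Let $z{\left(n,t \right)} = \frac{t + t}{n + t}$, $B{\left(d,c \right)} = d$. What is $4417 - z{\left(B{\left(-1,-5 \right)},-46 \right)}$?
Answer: $\frac{207507}{47} \approx 4415.0$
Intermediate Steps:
$z{\left(n,t \right)} = \frac{2 t}{n + t}$
$4417 - z{\left(B{\left(-1,-5 \right)},-46 \right)} = 4417 - 2 \left(-46\right) \frac{1}{-1 - 46} = 4417 - 2 \left(-46\right) \frac{1}{-47} = 4417 - 2 \left(-46\right) \left(- \frac{1}{47}\right) = 4417 - \frac{92}{47} = \frac{207507}{47}$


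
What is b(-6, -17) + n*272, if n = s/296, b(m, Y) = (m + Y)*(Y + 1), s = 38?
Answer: 14908/37 ≈ 402.92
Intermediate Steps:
b(m, Y) = (1 + Y)*(Y + m) (b(m, Y) = (Y + m)*(1 + Y) = (1 + Y)*(Y + m))
n = 19/148 (n = 38/296 = 38*(1/296) = 19/148 ≈ 0.12838)
b(-6, -17) + n*272 = (-17 - 6 + (-17)**2 - 17*(-6)) + (19/148)*272 = (-17 - 6 + 289 + 102) + 1292/37 = 368 + 1292/37 = 14908/37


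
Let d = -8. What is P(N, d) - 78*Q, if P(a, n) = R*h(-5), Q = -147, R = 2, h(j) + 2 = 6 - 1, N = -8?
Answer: 11472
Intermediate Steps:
h(j) = 3 (h(j) = -2 + (6 - 1) = -2 + 5 = 3)
P(a, n) = 6 (P(a, n) = 2*3 = 6)
P(N, d) - 78*Q = 6 - 78*(-147) = 6 + 11466 = 11472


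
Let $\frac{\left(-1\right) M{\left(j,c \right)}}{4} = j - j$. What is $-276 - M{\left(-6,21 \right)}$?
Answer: $-276$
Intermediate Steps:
$M{\left(j,c \right)} = 0$ ($M{\left(j,c \right)} = - 4 \left(j - j\right) = \left(-4\right) 0 = 0$)
$-276 - M{\left(-6,21 \right)} = -276 - 0 = -276 + 0 = -276$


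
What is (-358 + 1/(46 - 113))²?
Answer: 575376169/4489 ≈ 1.2817e+5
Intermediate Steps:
(-358 + 1/(46 - 113))² = (-358 + 1/(-67))² = (-358 - 1/67)² = (-23987/67)² = 575376169/4489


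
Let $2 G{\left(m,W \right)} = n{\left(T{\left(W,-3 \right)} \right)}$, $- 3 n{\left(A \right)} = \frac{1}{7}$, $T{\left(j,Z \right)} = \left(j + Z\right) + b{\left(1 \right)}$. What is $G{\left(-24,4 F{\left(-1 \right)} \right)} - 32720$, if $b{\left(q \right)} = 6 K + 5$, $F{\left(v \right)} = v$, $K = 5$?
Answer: $- \frac{1374241}{42} \approx -32720.0$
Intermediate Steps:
$b{\left(q \right)} = 35$ ($b{\left(q \right)} = 6 \cdot 5 + 5 = 30 + 5 = 35$)
$T{\left(j,Z \right)} = 35 + Z + j$ ($T{\left(j,Z \right)} = \left(j + Z\right) + 35 = \left(Z + j\right) + 35 = 35 + Z + j$)
$n{\left(A \right)} = - \frac{1}{21}$ ($n{\left(A \right)} = - \frac{1}{3 \cdot 7} = \left(- \frac{1}{3}\right) \frac{1}{7} = - \frac{1}{21}$)
$G{\left(m,W \right)} = - \frac{1}{42}$ ($G{\left(m,W \right)} = \frac{1}{2} \left(- \frac{1}{21}\right) = - \frac{1}{42}$)
$G{\left(-24,4 F{\left(-1 \right)} \right)} - 32720 = - \frac{1}{42} - 32720 = - \frac{1374241}{42}$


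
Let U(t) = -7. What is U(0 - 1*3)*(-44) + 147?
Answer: 455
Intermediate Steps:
U(0 - 1*3)*(-44) + 147 = -7*(-44) + 147 = 308 + 147 = 455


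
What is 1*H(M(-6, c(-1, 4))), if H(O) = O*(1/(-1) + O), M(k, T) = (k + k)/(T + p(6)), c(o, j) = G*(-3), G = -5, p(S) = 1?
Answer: 21/16 ≈ 1.3125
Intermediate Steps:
c(o, j) = 15 (c(o, j) = -5*(-3) = 15)
M(k, T) = 2*k/(1 + T) (M(k, T) = (k + k)/(T + 1) = (2*k)/(1 + T) = 2*k/(1 + T))
H(O) = O*(-1 + O)
1*H(M(-6, c(-1, 4))) = 1*((2*(-6)/(1 + 15))*(-1 + 2*(-6)/(1 + 15))) = 1*((2*(-6)/16)*(-1 + 2*(-6)/16)) = 1*((2*(-6)*(1/16))*(-1 + 2*(-6)*(1/16))) = 1*(-3*(-1 - ¾)/4) = 1*(-¾*(-7/4)) = 1*(21/16) = 21/16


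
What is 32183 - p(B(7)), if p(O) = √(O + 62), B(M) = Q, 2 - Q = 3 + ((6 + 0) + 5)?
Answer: 32183 - 5*√2 ≈ 32176.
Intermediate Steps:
Q = -12 (Q = 2 - (3 + ((6 + 0) + 5)) = 2 - (3 + (6 + 5)) = 2 - (3 + 11) = 2 - 1*14 = 2 - 14 = -12)
B(M) = -12
p(O) = √(62 + O)
32183 - p(B(7)) = 32183 - √(62 - 12) = 32183 - √50 = 32183 - 5*√2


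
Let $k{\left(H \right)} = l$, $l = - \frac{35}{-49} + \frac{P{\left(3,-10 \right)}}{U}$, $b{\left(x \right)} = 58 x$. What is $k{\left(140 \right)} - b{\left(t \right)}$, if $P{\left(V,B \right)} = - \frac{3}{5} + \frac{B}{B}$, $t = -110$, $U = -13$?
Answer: $\frac{2903211}{455} \approx 6380.7$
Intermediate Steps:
$P{\left(V,B \right)} = \frac{2}{5}$ ($P{\left(V,B \right)} = \left(-3\right) \frac{1}{5} + 1 = - \frac{3}{5} + 1 = \frac{2}{5}$)
$l = \frac{311}{455}$ ($l = - \frac{35}{-49} + \frac{2}{5 \left(-13\right)} = \left(-35\right) \left(- \frac{1}{49}\right) + \frac{2}{5} \left(- \frac{1}{13}\right) = \frac{5}{7} - \frac{2}{65} = \frac{311}{455} \approx 0.68352$)
$k{\left(H \right)} = \frac{311}{455}$
$k{\left(140 \right)} - b{\left(t \right)} = \frac{311}{455} - 58 \left(-110\right) = \frac{311}{455} - -6380 = \frac{311}{455} + 6380 = \frac{2903211}{455}$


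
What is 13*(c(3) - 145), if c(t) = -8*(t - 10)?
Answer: -1157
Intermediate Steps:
c(t) = 80 - 8*t (c(t) = -8*(-10 + t) = 80 - 8*t)
13*(c(3) - 145) = 13*((80 - 8*3) - 145) = 13*((80 - 24) - 145) = 13*(56 - 145) = 13*(-89) = -1157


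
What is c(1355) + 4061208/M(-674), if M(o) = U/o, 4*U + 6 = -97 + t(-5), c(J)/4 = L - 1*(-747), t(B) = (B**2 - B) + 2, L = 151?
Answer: 10949271800/71 ≈ 1.5422e+8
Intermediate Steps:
t(B) = 2 + B**2 - B
c(J) = 3592 (c(J) = 4*(151 - 1*(-747)) = 4*(151 + 747) = 4*898 = 3592)
U = -71/4 (U = -3/2 + (-97 + (2 + (-5)**2 - 1*(-5)))/4 = -3/2 + (-97 + (2 + 25 + 5))/4 = -3/2 + (-97 + 32)/4 = -3/2 + (1/4)*(-65) = -3/2 - 65/4 = -71/4 ≈ -17.750)
M(o) = -71/(4*o)
c(1355) + 4061208/M(-674) = 3592 + 4061208/((-71/4/(-674))) = 3592 + 4061208/((-71/4*(-1/674))) = 3592 + 4061208/(71/2696) = 3592 + 4061208*(2696/71) = 3592 + 10949016768/71 = 10949271800/71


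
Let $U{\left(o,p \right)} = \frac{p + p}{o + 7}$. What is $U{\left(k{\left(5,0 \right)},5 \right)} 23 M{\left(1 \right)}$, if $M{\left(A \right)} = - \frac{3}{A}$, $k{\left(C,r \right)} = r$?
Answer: $- \frac{690}{7} \approx -98.571$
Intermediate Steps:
$U{\left(o,p \right)} = \frac{2 p}{7 + o}$
$U{\left(k{\left(5,0 \right)},5 \right)} 23 M{\left(1 \right)} = 2 \cdot 5 \frac{1}{7 + 0} \cdot 23 \left(- \frac{3}{1}\right) = 2 \cdot 5 \cdot \frac{1}{7} \cdot 23 \left(\left(-3\right) 1\right) = 2 \cdot 5 \cdot \frac{1}{7} \cdot 23 \left(-3\right) = \frac{10}{7} \cdot 23 \left(-3\right) = \frac{230}{7} \left(-3\right) = - \frac{690}{7}$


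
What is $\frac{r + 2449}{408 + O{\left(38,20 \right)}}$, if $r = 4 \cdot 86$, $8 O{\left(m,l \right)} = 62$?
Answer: $\frac{11172}{1663} \approx 6.718$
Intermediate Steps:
$O{\left(m,l \right)} = \frac{31}{4}$ ($O{\left(m,l \right)} = \frac{1}{8} \cdot 62 = \frac{31}{4}$)
$r = 344$
$\frac{r + 2449}{408 + O{\left(38,20 \right)}} = \frac{344 + 2449}{408 + \frac{31}{4}} = \frac{2793}{\frac{1663}{4}} = 2793 \cdot \frac{4}{1663} = \frac{11172}{1663}$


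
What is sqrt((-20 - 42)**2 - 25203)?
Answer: I*sqrt(21359) ≈ 146.15*I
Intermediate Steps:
sqrt((-20 - 42)**2 - 25203) = sqrt((-62)**2 - 25203) = sqrt(3844 - 25203) = sqrt(-21359) = I*sqrt(21359)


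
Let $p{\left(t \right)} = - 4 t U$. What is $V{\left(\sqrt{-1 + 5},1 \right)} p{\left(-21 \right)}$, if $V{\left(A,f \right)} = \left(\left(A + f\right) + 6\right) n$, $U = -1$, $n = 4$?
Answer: $-3024$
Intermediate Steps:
$V{\left(A,f \right)} = 24 + 4 A + 4 f$ ($V{\left(A,f \right)} = \left(\left(A + f\right) + 6\right) 4 = \left(6 + A + f\right) 4 = 24 + 4 A + 4 f$)
$p{\left(t \right)} = 4 t$ ($p{\left(t \right)} = - 4 t \left(-1\right) = 4 t$)
$V{\left(\sqrt{-1 + 5},1 \right)} p{\left(-21 \right)} = \left(24 + 4 \sqrt{-1 + 5} + 4 \cdot 1\right) 4 \left(-21\right) = \left(24 + 4 \sqrt{4} + 4\right) \left(-84\right) = \left(24 + 4 \cdot 2 + 4\right) \left(-84\right) = \left(24 + 8 + 4\right) \left(-84\right) = 36 \left(-84\right) = -3024$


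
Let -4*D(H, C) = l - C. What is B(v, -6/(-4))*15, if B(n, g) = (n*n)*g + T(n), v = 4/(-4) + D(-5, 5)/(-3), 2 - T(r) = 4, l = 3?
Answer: 5/8 ≈ 0.62500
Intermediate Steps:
T(r) = -2 (T(r) = 2 - 1*4 = 2 - 4 = -2)
D(H, C) = -¾ + C/4 (D(H, C) = -(3 - C)/4 = -¾ + C/4)
v = -7/6 (v = 4/(-4) + (-¾ + (¼)*5)/(-3) = 4*(-¼) + (-¾ + 5/4)*(-⅓) = -1 + (½)*(-⅓) = -1 - ⅙ = -7/6 ≈ -1.1667)
B(n, g) = -2 + g*n² (B(n, g) = (n*n)*g - 2 = n²*g - 2 = g*n² - 2 = -2 + g*n²)
B(v, -6/(-4))*15 = (-2 + (-6/(-4))*(-7/6)²)*15 = (-2 - 6*(-¼)*(49/36))*15 = (-2 + (3/2)*(49/36))*15 = (-2 + 49/24)*15 = (1/24)*15 = 5/8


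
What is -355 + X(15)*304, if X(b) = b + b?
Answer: 8765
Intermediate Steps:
X(b) = 2*b
-355 + X(15)*304 = -355 + (2*15)*304 = -355 + 30*304 = -355 + 9120 = 8765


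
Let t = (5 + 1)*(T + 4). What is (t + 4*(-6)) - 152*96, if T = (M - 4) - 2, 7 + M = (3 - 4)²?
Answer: -14664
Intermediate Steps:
M = -6 (M = -7 + (3 - 4)² = -7 + (-1)² = -7 + 1 = -6)
T = -12 (T = (-6 - 4) - 2 = -10 - 2 = -12)
t = -48 (t = (5 + 1)*(-12 + 4) = 6*(-8) = -48)
(t + 4*(-6)) - 152*96 = (-48 + 4*(-6)) - 152*96 = (-48 - 24) - 14592 = -72 - 14592 = -14664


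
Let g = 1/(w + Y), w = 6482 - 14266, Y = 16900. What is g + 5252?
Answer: 47877233/9116 ≈ 5252.0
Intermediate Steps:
w = -7784
g = 1/9116 (g = 1/(-7784 + 16900) = 1/9116 ≈ 0.00010970)
g + 5252 = 1/9116 + 5252 = 47877233/9116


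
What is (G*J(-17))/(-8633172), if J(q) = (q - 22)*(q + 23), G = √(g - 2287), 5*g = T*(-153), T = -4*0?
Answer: 39*I*√2287/1438862 ≈ 0.0012962*I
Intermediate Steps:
T = 0
g = 0 (g = (0*(-153))/5 = (⅕)*0 = 0)
G = I*√2287 (G = √(0 - 2287) = √(-2287) = I*√2287 ≈ 47.823*I)
J(q) = (-22 + q)*(23 + q)
(G*J(-17))/(-8633172) = ((I*√2287)*(-506 - 17 + (-17)²))/(-8633172) = ((I*√2287)*(-506 - 17 + 289))*(-1/8633172) = ((I*√2287)*(-234))*(-1/8633172) = -234*I*√2287*(-1/8633172) = 39*I*√2287/1438862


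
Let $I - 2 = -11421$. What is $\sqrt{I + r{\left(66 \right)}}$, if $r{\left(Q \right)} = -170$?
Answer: $i \sqrt{11589} \approx 107.65 i$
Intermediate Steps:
$I = -11419$ ($I = 2 - 11421 = -11419$)
$\sqrt{I + r{\left(66 \right)}} = \sqrt{-11419 - 170} = \sqrt{-11589} = i \sqrt{11589}$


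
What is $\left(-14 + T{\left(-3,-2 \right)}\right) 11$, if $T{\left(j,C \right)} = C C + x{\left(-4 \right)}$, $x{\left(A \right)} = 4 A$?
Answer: $-286$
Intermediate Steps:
$T{\left(j,C \right)} = -16 + C^{2}$ ($T{\left(j,C \right)} = C C + 4 \left(-4\right) = C^{2} - 16 = -16 + C^{2}$)
$\left(-14 + T{\left(-3,-2 \right)}\right) 11 = \left(-14 - \left(16 - \left(-2\right)^{2}\right)\right) 11 = \left(-14 + \left(-16 + 4\right)\right) 11 = \left(-14 - 12\right) 11 = \left(-26\right) 11 = -286$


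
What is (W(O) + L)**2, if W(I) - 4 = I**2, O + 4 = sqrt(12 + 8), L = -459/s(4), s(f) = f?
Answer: 109881/16 + 2392*sqrt(5) ≈ 12216.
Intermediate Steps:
L = -459/4 ≈ -114.75
O = -4 + 2*sqrt(5) (O = -4 + sqrt(12 + 8) = -4 + sqrt(20) = -4 + 2*sqrt(5) ≈ 0.47214)
W(I) = 4 + I**2
(W(O) + L)**2 = ((4 + (-4 + 2*sqrt(5))**2) - 459/4)**2 = (-443/4 + (-4 + 2*sqrt(5))**2)**2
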